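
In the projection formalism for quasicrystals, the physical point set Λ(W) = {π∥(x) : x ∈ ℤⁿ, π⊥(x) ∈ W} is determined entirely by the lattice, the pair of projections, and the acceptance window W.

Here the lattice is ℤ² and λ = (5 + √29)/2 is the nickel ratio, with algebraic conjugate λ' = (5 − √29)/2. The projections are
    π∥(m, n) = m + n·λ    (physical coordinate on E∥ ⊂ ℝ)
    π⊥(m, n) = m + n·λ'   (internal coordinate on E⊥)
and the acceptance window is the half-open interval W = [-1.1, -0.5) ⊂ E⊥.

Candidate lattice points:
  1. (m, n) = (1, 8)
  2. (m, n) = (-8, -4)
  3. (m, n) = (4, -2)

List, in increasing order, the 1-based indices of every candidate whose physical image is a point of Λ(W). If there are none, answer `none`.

1

Numerically λ ≈ 5.19258 and λ' = −1/λ ≈ -0.19258.
#1 (1,8): internal coord 1 + (8)·λ' = -0.54066; -0.54066 ∈ [-1.1, -0.5) → IN Λ
#2 (-8,-4): internal coord -8 + (-4)·λ' = -7.22967; -7.22967 ∉ [-1.1, -0.5) → out
#3 (4,-2): internal coord 4 + (-2)·λ' = +4.38516; +4.38516 ∉ [-1.1, -0.5) → out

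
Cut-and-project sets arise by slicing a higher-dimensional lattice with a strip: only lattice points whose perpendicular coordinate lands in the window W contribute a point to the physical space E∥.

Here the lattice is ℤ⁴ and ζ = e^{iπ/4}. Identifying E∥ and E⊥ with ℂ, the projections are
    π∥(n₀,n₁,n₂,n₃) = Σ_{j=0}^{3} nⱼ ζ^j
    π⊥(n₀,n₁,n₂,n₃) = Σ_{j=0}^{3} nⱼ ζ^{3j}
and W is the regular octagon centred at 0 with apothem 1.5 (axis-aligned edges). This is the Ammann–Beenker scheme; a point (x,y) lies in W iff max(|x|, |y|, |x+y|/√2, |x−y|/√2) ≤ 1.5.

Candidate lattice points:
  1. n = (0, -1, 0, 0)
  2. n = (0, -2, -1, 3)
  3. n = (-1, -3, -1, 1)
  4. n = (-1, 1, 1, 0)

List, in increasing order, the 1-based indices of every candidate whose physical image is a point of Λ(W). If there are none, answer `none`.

With ζ = e^{iπ/4} the internal vectors are ζ^0,ζ^3,ζ^6,ζ^9.
#1 (0, -1, 0, 0): internal (0.70711, -0.70711); octagon support 1.00000 vs apothem 1.5 → ∈ W
#2 (0, -2, -1, 3): internal (3.53553, 1.70711); octagon support 3.70711 vs apothem 1.5 → ∉ W
#3 (-1, -3, -1, 1): internal (1.82843, -0.41421); octagon support 1.82843 vs apothem 1.5 → ∉ W
#4 (-1, 1, 1, 0): internal (-1.70711, -0.29289); octagon support 1.70711 vs apothem 1.5 → ∉ W

1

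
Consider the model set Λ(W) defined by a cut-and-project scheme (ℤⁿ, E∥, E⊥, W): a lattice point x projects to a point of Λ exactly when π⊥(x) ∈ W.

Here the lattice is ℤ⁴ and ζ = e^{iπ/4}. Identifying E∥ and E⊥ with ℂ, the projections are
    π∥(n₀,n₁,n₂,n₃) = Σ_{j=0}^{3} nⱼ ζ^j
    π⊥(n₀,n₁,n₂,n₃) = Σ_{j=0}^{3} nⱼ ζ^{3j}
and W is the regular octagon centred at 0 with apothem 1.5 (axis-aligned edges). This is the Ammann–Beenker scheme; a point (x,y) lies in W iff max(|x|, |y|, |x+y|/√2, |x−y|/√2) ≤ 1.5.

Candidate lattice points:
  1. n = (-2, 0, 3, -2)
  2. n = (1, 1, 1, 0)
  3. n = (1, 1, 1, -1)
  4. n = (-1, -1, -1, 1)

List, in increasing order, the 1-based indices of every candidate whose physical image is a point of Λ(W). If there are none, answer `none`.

With ζ = e^{iπ/4} the internal vectors are ζ^0,ζ^3,ζ^6,ζ^9.
candidate 1: n = (-2, 0, 3, -2) → π⊥ ≈ (-3.414214, -4.414214); max(|x|,|y|,|x±y|/√2) = 5.535534 > 1.5 ⇒ ∉ W
candidate 2: n = (1, 1, 1, 0) → π⊥ ≈ (+0.292893, -0.292893); max(|x|,|y|,|x±y|/√2) = 0.414214 ≤ 1.5 ⇒ ∈ W
candidate 3: n = (1, 1, 1, -1) → π⊥ ≈ (-0.414214, -1.000000); max(|x|,|y|,|x±y|/√2) = 1.000000 ≤ 1.5 ⇒ ∈ W
candidate 4: n = (-1, -1, -1, 1) → π⊥ ≈ (+0.414214, +1.000000); max(|x|,|y|,|x±y|/√2) = 1.000000 ≤ 1.5 ⇒ ∈ W

2, 3, 4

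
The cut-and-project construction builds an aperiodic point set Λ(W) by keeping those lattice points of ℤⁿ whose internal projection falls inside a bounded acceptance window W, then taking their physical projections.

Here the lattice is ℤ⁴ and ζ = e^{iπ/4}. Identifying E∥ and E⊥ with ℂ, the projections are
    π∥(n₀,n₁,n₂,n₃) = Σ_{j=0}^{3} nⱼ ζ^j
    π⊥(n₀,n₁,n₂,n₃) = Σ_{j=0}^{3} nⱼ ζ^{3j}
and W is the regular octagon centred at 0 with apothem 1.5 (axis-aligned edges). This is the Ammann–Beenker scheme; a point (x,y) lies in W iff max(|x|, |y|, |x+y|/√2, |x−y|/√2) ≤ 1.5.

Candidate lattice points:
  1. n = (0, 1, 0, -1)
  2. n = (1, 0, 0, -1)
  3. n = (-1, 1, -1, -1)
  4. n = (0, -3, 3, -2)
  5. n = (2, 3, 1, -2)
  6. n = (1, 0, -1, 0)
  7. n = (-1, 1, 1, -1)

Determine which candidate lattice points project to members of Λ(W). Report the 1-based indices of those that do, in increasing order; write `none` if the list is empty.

1, 2, 6

Internal map: ζ^{3j} for j=0..3 gives (1,0), (−√2/2,√2/2), (0,−1), (√2/2,√2/2).
#1 (0, 1, 0, -1): internal (-1.4142, 0.0000); octagon support 1.4142 vs apothem 1.5 → ∈ W
#2 (1, 0, 0, -1): internal (0.2929, -0.7071); octagon support 0.7071 vs apothem 1.5 → ∈ W
#3 (-1, 1, -1, -1): internal (-2.4142, 1.0000); octagon support 2.4142 vs apothem 1.5 → ∉ W
#4 (0, -3, 3, -2): internal (0.7071, -6.5355); octagon support 6.5355 vs apothem 1.5 → ∉ W
#5 (2, 3, 1, -2): internal (-1.5355, -0.2929); octagon support 1.5355 vs apothem 1.5 → ∉ W
#6 (1, 0, -1, 0): internal (1.0000, 1.0000); octagon support 1.4142 vs apothem 1.5 → ∈ W
#7 (-1, 1, 1, -1): internal (-2.4142, -1.0000); octagon support 2.4142 vs apothem 1.5 → ∉ W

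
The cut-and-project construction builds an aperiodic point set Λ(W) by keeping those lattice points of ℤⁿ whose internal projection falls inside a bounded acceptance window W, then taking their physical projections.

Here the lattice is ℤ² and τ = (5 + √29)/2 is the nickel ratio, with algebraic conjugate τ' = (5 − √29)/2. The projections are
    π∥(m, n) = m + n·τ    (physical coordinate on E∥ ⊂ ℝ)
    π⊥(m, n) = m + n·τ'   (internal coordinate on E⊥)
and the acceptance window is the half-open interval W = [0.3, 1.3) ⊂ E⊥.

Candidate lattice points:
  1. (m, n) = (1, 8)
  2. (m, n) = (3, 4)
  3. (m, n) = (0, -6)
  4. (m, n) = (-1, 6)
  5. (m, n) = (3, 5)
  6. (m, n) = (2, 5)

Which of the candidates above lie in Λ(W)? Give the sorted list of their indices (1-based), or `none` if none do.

3, 6

Compute τ' = (5−√29)/2 = -0.1926, so π⊥(m,n) = m -0.1926·n.
[1] lift (1,8): star map gives -0.5407; window check 0.3 ≤ -0.5407 < 1.3 is false → out
[2] lift (3,4): star map gives 2.2297; window check 0.3 ≤ 2.2297 < 1.3 is false → out
[3] lift (0,-6): star map gives 1.1555; window check 0.3 ≤ 1.1555 < 1.3 is true → IN Λ
[4] lift (-1,6): star map gives -2.1555; window check 0.3 ≤ -2.1555 < 1.3 is false → out
[5] lift (3,5): star map gives 2.0371; window check 0.3 ≤ 2.0371 < 1.3 is false → out
[6] lift (2,5): star map gives 1.0371; window check 0.3 ≤ 1.0371 < 1.3 is true → IN Λ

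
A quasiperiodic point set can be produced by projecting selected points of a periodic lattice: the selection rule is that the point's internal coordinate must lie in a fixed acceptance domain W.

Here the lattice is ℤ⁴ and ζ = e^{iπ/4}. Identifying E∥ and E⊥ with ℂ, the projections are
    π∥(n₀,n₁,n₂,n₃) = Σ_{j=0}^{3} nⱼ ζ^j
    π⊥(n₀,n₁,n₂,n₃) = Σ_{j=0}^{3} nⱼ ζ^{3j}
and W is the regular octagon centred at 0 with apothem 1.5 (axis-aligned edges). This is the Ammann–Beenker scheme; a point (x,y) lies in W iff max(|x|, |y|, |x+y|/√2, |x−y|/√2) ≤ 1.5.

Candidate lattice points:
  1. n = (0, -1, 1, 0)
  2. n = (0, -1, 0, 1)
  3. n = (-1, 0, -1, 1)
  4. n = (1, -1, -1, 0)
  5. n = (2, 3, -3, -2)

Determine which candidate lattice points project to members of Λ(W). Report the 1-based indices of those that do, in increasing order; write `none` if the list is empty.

With ζ = e^{iπ/4} the internal vectors are ζ^0,ζ^3,ζ^6,ζ^9.
#1 (0, -1, 1, 0): internal (0.70711, -1.70711); octagon support 1.70711 vs apothem 1.5 → ∉ W
#2 (0, -1, 0, 1): internal (1.41421, 0.00000); octagon support 1.41421 vs apothem 1.5 → ∈ W
#3 (-1, 0, -1, 1): internal (-0.29289, 1.70711); octagon support 1.70711 vs apothem 1.5 → ∉ W
#4 (1, -1, -1, 0): internal (1.70711, 0.29289); octagon support 1.70711 vs apothem 1.5 → ∉ W
#5 (2, 3, -3, -2): internal (-1.53553, 3.70711); octagon support 3.70711 vs apothem 1.5 → ∉ W

2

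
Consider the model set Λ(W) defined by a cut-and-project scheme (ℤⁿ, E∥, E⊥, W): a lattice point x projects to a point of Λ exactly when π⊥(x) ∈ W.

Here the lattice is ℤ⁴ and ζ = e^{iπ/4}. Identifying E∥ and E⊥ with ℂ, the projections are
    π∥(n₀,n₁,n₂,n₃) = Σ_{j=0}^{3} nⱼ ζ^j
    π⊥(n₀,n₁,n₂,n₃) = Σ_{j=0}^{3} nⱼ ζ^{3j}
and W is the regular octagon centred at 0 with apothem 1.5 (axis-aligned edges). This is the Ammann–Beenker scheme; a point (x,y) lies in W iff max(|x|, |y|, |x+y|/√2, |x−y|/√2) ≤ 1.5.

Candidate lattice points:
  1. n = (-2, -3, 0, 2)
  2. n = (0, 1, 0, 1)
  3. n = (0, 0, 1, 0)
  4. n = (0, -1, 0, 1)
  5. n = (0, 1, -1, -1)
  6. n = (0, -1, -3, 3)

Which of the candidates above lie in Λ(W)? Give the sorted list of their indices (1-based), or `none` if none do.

2, 3, 4

Internal map: ζ^{3j} for j=0..3 gives (1,0), (−√2/2,√2/2), (0,−1), (√2/2,√2/2).
candidate 1: n = (-2, -3, 0, 2) → π⊥ ≈ (+1.535534, -0.707107); max(|x|,|y|,|x±y|/√2) = 1.585786 > 1.5 ⇒ ∉ W
candidate 2: n = (0, 1, 0, 1) → π⊥ ≈ (+0.000000, +1.414214); max(|x|,|y|,|x±y|/√2) = 1.414214 ≤ 1.5 ⇒ ∈ W
candidate 3: n = (0, 0, 1, 0) → π⊥ ≈ (+0.000000, -1.000000); max(|x|,|y|,|x±y|/√2) = 1.000000 ≤ 1.5 ⇒ ∈ W
candidate 4: n = (0, -1, 0, 1) → π⊥ ≈ (+1.414214, +0.000000); max(|x|,|y|,|x±y|/√2) = 1.414214 ≤ 1.5 ⇒ ∈ W
candidate 5: n = (0, 1, -1, -1) → π⊥ ≈ (-1.414214, +1.000000); max(|x|,|y|,|x±y|/√2) = 1.707107 > 1.5 ⇒ ∉ W
candidate 6: n = (0, -1, -3, 3) → π⊥ ≈ (+2.828427, +4.414214); max(|x|,|y|,|x±y|/√2) = 5.121320 > 1.5 ⇒ ∉ W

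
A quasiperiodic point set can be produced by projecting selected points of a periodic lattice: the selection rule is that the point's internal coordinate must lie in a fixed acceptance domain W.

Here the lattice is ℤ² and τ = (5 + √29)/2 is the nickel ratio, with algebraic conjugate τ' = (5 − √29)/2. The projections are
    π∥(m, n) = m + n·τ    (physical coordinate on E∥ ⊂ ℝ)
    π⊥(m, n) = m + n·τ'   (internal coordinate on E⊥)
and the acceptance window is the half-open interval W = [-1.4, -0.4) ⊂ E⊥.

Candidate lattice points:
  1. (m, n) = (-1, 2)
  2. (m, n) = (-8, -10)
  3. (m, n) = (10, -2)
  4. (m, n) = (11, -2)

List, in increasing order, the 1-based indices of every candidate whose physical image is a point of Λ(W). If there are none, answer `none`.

Numerically τ ≈ 5.19258 and τ' = −1/τ ≈ -0.19258.
candidate 1: (m,n)=(-1,2) → π∥ = -1+2·τ ≈ 9.38516, π⊥ = -1+2·τ' ≈ -1.38516 ∈ [-1.4, -0.4) ⇒ IN Λ
candidate 2: (m,n)=(-8,-10) → π∥ = -8-10·τ ≈ -59.92582, π⊥ = -8-10·τ' ≈ -6.07418 ∉ [-1.4, -0.4) ⇒ out
candidate 3: (m,n)=(10,-2) → π∥ = 10-2·τ ≈ -0.38516, π⊥ = 10-2·τ' ≈ 10.38516 ∉ [-1.4, -0.4) ⇒ out
candidate 4: (m,n)=(11,-2) → π∥ = 11-2·τ ≈ 0.61484, π⊥ = 11-2·τ' ≈ 11.38516 ∉ [-1.4, -0.4) ⇒ out

1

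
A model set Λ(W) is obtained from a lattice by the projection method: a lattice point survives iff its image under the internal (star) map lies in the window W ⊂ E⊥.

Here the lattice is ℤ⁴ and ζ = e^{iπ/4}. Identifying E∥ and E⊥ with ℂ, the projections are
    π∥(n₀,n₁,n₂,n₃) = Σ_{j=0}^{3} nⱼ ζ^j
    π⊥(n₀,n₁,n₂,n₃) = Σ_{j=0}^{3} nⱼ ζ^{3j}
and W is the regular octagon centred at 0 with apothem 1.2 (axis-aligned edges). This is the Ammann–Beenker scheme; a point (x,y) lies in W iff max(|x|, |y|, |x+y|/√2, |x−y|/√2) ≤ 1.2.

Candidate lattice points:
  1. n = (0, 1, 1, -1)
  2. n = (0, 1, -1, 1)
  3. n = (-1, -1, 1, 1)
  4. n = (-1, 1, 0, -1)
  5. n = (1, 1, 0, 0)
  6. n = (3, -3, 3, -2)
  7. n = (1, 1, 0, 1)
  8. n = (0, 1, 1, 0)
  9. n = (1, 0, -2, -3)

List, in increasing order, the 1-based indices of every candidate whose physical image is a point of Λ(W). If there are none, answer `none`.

3, 5, 8, 9

With ζ = e^{iπ/4} the internal vectors are ζ^0,ζ^3,ζ^6,ζ^9.
#1 (0, 1, 1, -1): internal (-1.414214, -1.000000); octagon support 1.707107 vs apothem 1.2 → ∉ W
#2 (0, 1, -1, 1): internal (0.000000, 2.414214); octagon support 2.414214 vs apothem 1.2 → ∉ W
#3 (-1, -1, 1, 1): internal (0.414214, -1.000000); octagon support 1.000000 vs apothem 1.2 → ∈ W
#4 (-1, 1, 0, -1): internal (-2.414214, 0.000000); octagon support 2.414214 vs apothem 1.2 → ∉ W
#5 (1, 1, 0, 0): internal (0.292893, 0.707107); octagon support 0.707107 vs apothem 1.2 → ∈ W
#6 (3, -3, 3, -2): internal (3.707107, -6.535534); octagon support 7.242641 vs apothem 1.2 → ∉ W
#7 (1, 1, 0, 1): internal (1.000000, 1.414214); octagon support 1.707107 vs apothem 1.2 → ∉ W
#8 (0, 1, 1, 0): internal (-0.707107, -0.292893); octagon support 0.707107 vs apothem 1.2 → ∈ W
#9 (1, 0, -2, -3): internal (-1.121320, -0.121320); octagon support 1.121320 vs apothem 1.2 → ∈ W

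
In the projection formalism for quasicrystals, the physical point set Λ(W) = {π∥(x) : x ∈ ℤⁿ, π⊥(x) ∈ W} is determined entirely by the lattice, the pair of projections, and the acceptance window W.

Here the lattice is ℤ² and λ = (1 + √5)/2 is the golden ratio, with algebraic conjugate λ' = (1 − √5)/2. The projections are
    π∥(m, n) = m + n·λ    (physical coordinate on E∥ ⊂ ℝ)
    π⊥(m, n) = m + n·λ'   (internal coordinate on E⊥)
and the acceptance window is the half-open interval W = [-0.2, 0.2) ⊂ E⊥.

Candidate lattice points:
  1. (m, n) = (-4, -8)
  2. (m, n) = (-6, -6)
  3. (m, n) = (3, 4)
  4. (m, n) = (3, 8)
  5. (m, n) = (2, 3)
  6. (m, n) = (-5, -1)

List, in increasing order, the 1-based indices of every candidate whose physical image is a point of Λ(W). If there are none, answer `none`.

5

Numerically λ ≈ 1.6180 and λ' = −1/λ ≈ -0.6180.
candidate 1: (m,n)=(-4,-8) → π∥ = -4-8·λ ≈ -16.9443, π⊥ = -4-8·λ' ≈ 0.9443 ∉ [-0.2, 0.2) ⇒ out
candidate 2: (m,n)=(-6,-6) → π∥ = -6-6·λ ≈ -15.7082, π⊥ = -6-6·λ' ≈ -2.2918 ∉ [-0.2, 0.2) ⇒ out
candidate 3: (m,n)=(3,4) → π∥ = 3+4·λ ≈ 9.4721, π⊥ = 3+4·λ' ≈ 0.5279 ∉ [-0.2, 0.2) ⇒ out
candidate 4: (m,n)=(3,8) → π∥ = 3+8·λ ≈ 15.9443, π⊥ = 3+8·λ' ≈ -1.9443 ∉ [-0.2, 0.2) ⇒ out
candidate 5: (m,n)=(2,3) → π∥ = 2+3·λ ≈ 6.8541, π⊥ = 2+3·λ' ≈ 0.1459 ∈ [-0.2, 0.2) ⇒ IN Λ
candidate 6: (m,n)=(-5,-1) → π∥ = -5-1·λ ≈ -6.6180, π⊥ = -5-1·λ' ≈ -4.3820 ∉ [-0.2, 0.2) ⇒ out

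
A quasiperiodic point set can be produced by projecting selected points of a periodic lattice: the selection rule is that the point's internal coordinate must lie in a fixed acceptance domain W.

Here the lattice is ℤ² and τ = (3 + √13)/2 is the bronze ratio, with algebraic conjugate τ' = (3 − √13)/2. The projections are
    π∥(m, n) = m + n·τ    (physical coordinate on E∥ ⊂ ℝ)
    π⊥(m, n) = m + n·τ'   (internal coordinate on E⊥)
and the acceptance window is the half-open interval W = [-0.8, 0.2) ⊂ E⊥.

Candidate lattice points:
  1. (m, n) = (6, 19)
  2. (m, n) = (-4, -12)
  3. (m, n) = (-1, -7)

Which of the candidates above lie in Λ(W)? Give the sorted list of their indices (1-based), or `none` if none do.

2

Numerically τ ≈ 3.3028 and τ' = −1/τ ≈ -0.3028.
[1] lift (6,19): star map gives 0.2473; window check -0.8 ≤ 0.2473 < 0.2 is false → out
[2] lift (-4,-12): star map gives -0.3667; window check -0.8 ≤ -0.3667 < 0.2 is true → IN Λ
[3] lift (-1,-7): star map gives 1.1194; window check -0.8 ≤ 1.1194 < 0.2 is false → out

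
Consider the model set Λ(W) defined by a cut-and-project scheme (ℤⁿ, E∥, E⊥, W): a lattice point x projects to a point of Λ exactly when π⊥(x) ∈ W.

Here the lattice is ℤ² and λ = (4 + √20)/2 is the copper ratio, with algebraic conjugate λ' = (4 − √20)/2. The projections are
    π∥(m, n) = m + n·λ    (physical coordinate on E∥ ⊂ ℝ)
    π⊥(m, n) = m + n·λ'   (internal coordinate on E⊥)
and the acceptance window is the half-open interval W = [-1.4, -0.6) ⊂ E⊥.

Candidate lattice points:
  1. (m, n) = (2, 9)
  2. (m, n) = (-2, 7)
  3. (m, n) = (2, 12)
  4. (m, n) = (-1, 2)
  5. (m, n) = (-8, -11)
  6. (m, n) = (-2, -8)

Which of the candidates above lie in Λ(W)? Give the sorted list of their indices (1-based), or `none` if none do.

λ' = (4−√20)/2 ≈ -0.236068.
candidate 1: (m,n)=(2,9) → π∥ = 2+9·λ ≈ 40.124612, π⊥ = 2+9·λ' ≈ -0.124612 ∉ [-1.4, -0.6) ⇒ out
candidate 2: (m,n)=(-2,7) → π∥ = -2+7·λ ≈ 27.652476, π⊥ = -2+7·λ' ≈ -3.652476 ∉ [-1.4, -0.6) ⇒ out
candidate 3: (m,n)=(2,12) → π∥ = 2+12·λ ≈ 52.832816, π⊥ = 2+12·λ' ≈ -0.832816 ∈ [-1.4, -0.6) ⇒ IN Λ
candidate 4: (m,n)=(-1,2) → π∥ = -1+2·λ ≈ 7.472136, π⊥ = -1+2·λ' ≈ -1.472136 ∉ [-1.4, -0.6) ⇒ out
candidate 5: (m,n)=(-8,-11) → π∥ = -8-11·λ ≈ -54.596748, π⊥ = -8-11·λ' ≈ -5.403252 ∉ [-1.4, -0.6) ⇒ out
candidate 6: (m,n)=(-2,-8) → π∥ = -2-8·λ ≈ -35.888544, π⊥ = -2-8·λ' ≈ -0.111456 ∉ [-1.4, -0.6) ⇒ out

3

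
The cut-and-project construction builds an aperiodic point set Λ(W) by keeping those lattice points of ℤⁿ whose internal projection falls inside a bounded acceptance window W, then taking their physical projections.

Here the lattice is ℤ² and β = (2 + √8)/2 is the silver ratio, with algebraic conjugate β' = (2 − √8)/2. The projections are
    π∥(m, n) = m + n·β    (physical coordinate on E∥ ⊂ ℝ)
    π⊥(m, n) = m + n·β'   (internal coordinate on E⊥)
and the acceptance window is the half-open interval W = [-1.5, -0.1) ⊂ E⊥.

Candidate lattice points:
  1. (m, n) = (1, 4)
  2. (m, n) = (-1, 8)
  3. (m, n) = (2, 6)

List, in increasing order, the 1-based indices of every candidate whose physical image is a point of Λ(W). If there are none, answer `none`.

1, 3

Compute β' = (2−√8)/2 = -0.4142, so π⊥(m,n) = m -0.4142·n.
#1 (1,4): internal coord 1 + (4)·β' = -0.6569; -0.6569 ∈ [-1.5, -0.1) → IN Λ
#2 (-1,8): internal coord -1 + (8)·β' = -4.3137; -4.3137 ∉ [-1.5, -0.1) → out
#3 (2,6): internal coord 2 + (6)·β' = -0.4853; -0.4853 ∈ [-1.5, -0.1) → IN Λ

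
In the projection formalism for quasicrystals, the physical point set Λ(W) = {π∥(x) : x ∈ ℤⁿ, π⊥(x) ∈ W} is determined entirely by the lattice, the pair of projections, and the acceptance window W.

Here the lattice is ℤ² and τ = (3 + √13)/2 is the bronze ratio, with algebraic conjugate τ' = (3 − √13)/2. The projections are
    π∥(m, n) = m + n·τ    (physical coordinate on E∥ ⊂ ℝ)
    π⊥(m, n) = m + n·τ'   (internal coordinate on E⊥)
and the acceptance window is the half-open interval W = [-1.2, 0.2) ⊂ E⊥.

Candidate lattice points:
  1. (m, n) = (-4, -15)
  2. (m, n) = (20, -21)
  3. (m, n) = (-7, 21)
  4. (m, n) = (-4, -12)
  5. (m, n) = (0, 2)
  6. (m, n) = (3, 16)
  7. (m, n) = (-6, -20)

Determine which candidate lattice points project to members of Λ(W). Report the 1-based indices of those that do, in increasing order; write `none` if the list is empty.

Compute τ' = (3−√13)/2 = -0.302776, so π⊥(m,n) = m -0.302776·n.
#1 (-4,-15): internal coord -4 + (-15)·τ' = +0.541635; +0.541635 ∉ [-1.2, 0.2) → out
#2 (20,-21): internal coord 20 + (-21)·τ' = +26.358288; +26.358288 ∉ [-1.2, 0.2) → out
#3 (-7,21): internal coord -7 + (21)·τ' = -13.358288; -13.358288 ∉ [-1.2, 0.2) → out
#4 (-4,-12): internal coord -4 + (-12)·τ' = -0.366692; -0.366692 ∈ [-1.2, 0.2) → IN Λ
#5 (0,2): internal coord 0 + (2)·τ' = -0.605551; -0.605551 ∈ [-1.2, 0.2) → IN Λ
#6 (3,16): internal coord 3 + (16)·τ' = -1.844410; -1.844410 ∉ [-1.2, 0.2) → out
#7 (-6,-20): internal coord -6 + (-20)·τ' = +0.055513; +0.055513 ∈ [-1.2, 0.2) → IN Λ

4, 5, 7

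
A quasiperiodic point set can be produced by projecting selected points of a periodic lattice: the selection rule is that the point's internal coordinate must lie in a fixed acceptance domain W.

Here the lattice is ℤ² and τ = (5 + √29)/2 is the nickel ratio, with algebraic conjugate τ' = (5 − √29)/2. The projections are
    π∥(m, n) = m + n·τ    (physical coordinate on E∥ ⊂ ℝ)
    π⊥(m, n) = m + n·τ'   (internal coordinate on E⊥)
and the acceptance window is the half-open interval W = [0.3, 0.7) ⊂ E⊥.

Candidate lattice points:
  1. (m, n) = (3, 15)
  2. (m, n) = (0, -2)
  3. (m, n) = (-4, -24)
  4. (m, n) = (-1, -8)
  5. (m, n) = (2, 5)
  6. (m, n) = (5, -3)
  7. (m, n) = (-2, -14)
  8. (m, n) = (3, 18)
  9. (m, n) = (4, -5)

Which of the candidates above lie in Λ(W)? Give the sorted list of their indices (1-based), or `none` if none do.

2, 3, 4, 7

Numerically τ ≈ 5.19258 and τ' = −1/τ ≈ -0.19258.
candidate 1: (m,n)=(3,15) → π∥ = 3+15·τ ≈ 80.88874, π⊥ = 3+15·τ' ≈ 0.11126 ∉ [0.3, 0.7) ⇒ out
candidate 2: (m,n)=(0,-2) → π∥ = 0-2·τ ≈ -10.38516, π⊥ = 0-2·τ' ≈ 0.38516 ∈ [0.3, 0.7) ⇒ IN Λ
candidate 3: (m,n)=(-4,-24) → π∥ = -4-24·τ ≈ -128.62198, π⊥ = -4-24·τ' ≈ 0.62198 ∈ [0.3, 0.7) ⇒ IN Λ
candidate 4: (m,n)=(-1,-8) → π∥ = -1-8·τ ≈ -42.54066, π⊥ = -1-8·τ' ≈ 0.54066 ∈ [0.3, 0.7) ⇒ IN Λ
candidate 5: (m,n)=(2,5) → π∥ = 2+5·τ ≈ 27.96291, π⊥ = 2+5·τ' ≈ 1.03709 ∉ [0.3, 0.7) ⇒ out
candidate 6: (m,n)=(5,-3) → π∥ = 5-3·τ ≈ -10.57775, π⊥ = 5-3·τ' ≈ 5.57775 ∉ [0.3, 0.7) ⇒ out
candidate 7: (m,n)=(-2,-14) → π∥ = -2-14·τ ≈ -74.69615, π⊥ = -2-14·τ' ≈ 0.69615 ∈ [0.3, 0.7) ⇒ IN Λ
candidate 8: (m,n)=(3,18) → π∥ = 3+18·τ ≈ 96.46648, π⊥ = 3+18·τ' ≈ -0.46648 ∉ [0.3, 0.7) ⇒ out
candidate 9: (m,n)=(4,-5) → π∥ = 4-5·τ ≈ -21.96291, π⊥ = 4-5·τ' ≈ 4.96291 ∉ [0.3, 0.7) ⇒ out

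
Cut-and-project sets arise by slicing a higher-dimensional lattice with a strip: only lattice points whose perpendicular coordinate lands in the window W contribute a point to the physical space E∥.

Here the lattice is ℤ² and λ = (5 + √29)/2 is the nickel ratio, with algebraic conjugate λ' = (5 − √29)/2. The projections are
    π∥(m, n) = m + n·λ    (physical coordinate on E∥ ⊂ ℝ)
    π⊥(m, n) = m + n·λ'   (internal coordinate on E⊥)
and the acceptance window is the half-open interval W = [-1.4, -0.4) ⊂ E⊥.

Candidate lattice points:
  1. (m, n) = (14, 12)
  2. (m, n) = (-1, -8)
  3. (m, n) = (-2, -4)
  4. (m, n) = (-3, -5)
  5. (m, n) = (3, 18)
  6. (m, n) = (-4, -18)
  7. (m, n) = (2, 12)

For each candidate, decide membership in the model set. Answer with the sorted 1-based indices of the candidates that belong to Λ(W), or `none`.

Compute λ' = (5−√29)/2 = -0.192582, so π⊥(m,n) = m -0.192582·n.
candidate 1: (m,n)=(14,12) → π∥ = 14+12·λ ≈ 76.310989, π⊥ = 14+12·λ' ≈ 11.689011 ∉ [-1.4, -0.4) ⇒ out
candidate 2: (m,n)=(-1,-8) → π∥ = -1-8·λ ≈ -42.540659, π⊥ = -1-8·λ' ≈ 0.540659 ∉ [-1.4, -0.4) ⇒ out
candidate 3: (m,n)=(-2,-4) → π∥ = -2-4·λ ≈ -22.770330, π⊥ = -2-4·λ' ≈ -1.229670 ∈ [-1.4, -0.4) ⇒ IN Λ
candidate 4: (m,n)=(-3,-5) → π∥ = -3-5·λ ≈ -28.962912, π⊥ = -3-5·λ' ≈ -2.037088 ∉ [-1.4, -0.4) ⇒ out
candidate 5: (m,n)=(3,18) → π∥ = 3+18·λ ≈ 96.466483, π⊥ = 3+18·λ' ≈ -0.466483 ∈ [-1.4, -0.4) ⇒ IN Λ
candidate 6: (m,n)=(-4,-18) → π∥ = -4-18·λ ≈ -97.466483, π⊥ = -4-18·λ' ≈ -0.533517 ∈ [-1.4, -0.4) ⇒ IN Λ
candidate 7: (m,n)=(2,12) → π∥ = 2+12·λ ≈ 64.310989, π⊥ = 2+12·λ' ≈ -0.310989 ∉ [-1.4, -0.4) ⇒ out

3, 5, 6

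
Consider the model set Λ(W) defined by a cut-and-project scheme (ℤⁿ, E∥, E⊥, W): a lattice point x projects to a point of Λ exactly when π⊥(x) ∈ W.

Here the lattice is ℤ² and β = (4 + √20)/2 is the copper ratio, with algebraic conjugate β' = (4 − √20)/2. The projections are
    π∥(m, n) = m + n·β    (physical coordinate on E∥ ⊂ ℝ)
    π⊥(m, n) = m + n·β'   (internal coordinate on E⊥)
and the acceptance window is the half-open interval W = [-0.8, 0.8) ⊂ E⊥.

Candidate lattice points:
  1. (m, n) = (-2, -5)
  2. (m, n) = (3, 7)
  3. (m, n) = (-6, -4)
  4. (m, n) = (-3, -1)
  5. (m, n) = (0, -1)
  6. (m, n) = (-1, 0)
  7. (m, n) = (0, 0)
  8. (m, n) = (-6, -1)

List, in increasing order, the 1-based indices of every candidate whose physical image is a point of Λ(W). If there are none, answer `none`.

5, 7

Compute β' = (4−√20)/2 = -0.2361, so π⊥(m,n) = m -0.2361·n.
#1 (-2,-5): internal coord -2 + (-5)·β' = -0.8197; -0.8197 ∉ [-0.8, 0.8) → out
#2 (3,7): internal coord 3 + (7)·β' = +1.3475; +1.3475 ∉ [-0.8, 0.8) → out
#3 (-6,-4): internal coord -6 + (-4)·β' = -5.0557; -5.0557 ∉ [-0.8, 0.8) → out
#4 (-3,-1): internal coord -3 + (-1)·β' = -2.7639; -2.7639 ∉ [-0.8, 0.8) → out
#5 (0,-1): internal coord 0 + (-1)·β' = +0.2361; +0.2361 ∈ [-0.8, 0.8) → IN Λ
#6 (-1,0): internal coord -1 + (0)·β' = -1.0000; -1.0000 ∉ [-0.8, 0.8) → out
#7 (0,0): internal coord 0 + (0)·β' = +0.0000; +0.0000 ∈ [-0.8, 0.8) → IN Λ
#8 (-6,-1): internal coord -6 + (-1)·β' = -5.7639; -5.7639 ∉ [-0.8, 0.8) → out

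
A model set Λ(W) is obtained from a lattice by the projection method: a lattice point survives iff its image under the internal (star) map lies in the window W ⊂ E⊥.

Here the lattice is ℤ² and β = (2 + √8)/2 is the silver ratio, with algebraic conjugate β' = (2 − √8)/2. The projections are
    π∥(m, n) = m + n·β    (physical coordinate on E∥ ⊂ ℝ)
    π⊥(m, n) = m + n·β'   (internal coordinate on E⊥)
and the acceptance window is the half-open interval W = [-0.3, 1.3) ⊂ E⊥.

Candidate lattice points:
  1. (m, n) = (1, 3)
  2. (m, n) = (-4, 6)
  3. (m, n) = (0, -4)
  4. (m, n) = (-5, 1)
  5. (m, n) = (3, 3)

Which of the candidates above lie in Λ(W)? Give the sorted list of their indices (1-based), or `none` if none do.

1

β' = (2−√8)/2 ≈ -0.41421.
candidate 1: (m,n)=(1,3) → π∥ = 1+3·β ≈ 8.24264, π⊥ = 1+3·β' ≈ -0.24264 ∈ [-0.3, 1.3) ⇒ IN Λ
candidate 2: (m,n)=(-4,6) → π∥ = -4+6·β ≈ 10.48528, π⊥ = -4+6·β' ≈ -6.48528 ∉ [-0.3, 1.3) ⇒ out
candidate 3: (m,n)=(0,-4) → π∥ = 0-4·β ≈ -9.65685, π⊥ = 0-4·β' ≈ 1.65685 ∉ [-0.3, 1.3) ⇒ out
candidate 4: (m,n)=(-5,1) → π∥ = -5+1·β ≈ -2.58579, π⊥ = -5+1·β' ≈ -5.41421 ∉ [-0.3, 1.3) ⇒ out
candidate 5: (m,n)=(3,3) → π∥ = 3+3·β ≈ 10.24264, π⊥ = 3+3·β' ≈ 1.75736 ∉ [-0.3, 1.3) ⇒ out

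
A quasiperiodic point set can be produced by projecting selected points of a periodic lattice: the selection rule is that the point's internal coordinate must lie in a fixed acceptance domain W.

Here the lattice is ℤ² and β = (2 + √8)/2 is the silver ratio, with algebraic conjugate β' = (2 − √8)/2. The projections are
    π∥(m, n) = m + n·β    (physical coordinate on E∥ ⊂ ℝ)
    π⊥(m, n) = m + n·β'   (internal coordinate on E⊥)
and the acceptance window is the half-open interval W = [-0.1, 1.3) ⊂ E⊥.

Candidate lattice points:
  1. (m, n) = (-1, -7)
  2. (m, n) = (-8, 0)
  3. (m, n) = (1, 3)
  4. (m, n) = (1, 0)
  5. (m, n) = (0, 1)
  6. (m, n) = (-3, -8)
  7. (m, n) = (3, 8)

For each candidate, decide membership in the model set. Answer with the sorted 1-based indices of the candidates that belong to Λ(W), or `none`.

Compute β' = (2−√8)/2 = -0.41421, so π⊥(m,n) = m -0.41421·n.
#1 (-1,-7): internal coord -1 + (-7)·β' = +1.89949; +1.89949 ∉ [-0.1, 1.3) → out
#2 (-8,0): internal coord -8 + (0)·β' = -8.00000; -8.00000 ∉ [-0.1, 1.3) → out
#3 (1,3): internal coord 1 + (3)·β' = -0.24264; -0.24264 ∉ [-0.1, 1.3) → out
#4 (1,0): internal coord 1 + (0)·β' = +1.00000; +1.00000 ∈ [-0.1, 1.3) → IN Λ
#5 (0,1): internal coord 0 + (1)·β' = -0.41421; -0.41421 ∉ [-0.1, 1.3) → out
#6 (-3,-8): internal coord -3 + (-8)·β' = +0.31371; +0.31371 ∈ [-0.1, 1.3) → IN Λ
#7 (3,8): internal coord 3 + (8)·β' = -0.31371; -0.31371 ∉ [-0.1, 1.3) → out

4, 6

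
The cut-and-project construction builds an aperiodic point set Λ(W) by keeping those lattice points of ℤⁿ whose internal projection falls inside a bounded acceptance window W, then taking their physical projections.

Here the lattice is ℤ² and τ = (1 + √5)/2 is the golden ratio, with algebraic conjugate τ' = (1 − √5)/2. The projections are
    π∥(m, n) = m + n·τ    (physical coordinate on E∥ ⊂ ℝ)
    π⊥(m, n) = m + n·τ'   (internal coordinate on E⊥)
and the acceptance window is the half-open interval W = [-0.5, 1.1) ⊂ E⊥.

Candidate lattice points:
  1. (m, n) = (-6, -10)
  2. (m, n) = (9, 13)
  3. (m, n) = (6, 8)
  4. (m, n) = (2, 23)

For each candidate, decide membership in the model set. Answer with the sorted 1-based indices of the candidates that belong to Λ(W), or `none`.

1, 2, 3

Numerically τ ≈ 1.6180 and τ' = −1/τ ≈ -0.6180.
[1] lift (-6,-10): star map gives 0.1803; window check -0.5 ≤ 0.1803 < 1.1 is true → IN Λ
[2] lift (9,13): star map gives 0.9656; window check -0.5 ≤ 0.9656 < 1.1 is true → IN Λ
[3] lift (6,8): star map gives 1.0557; window check -0.5 ≤ 1.0557 < 1.1 is true → IN Λ
[4] lift (2,23): star map gives -12.2148; window check -0.5 ≤ -12.2148 < 1.1 is false → out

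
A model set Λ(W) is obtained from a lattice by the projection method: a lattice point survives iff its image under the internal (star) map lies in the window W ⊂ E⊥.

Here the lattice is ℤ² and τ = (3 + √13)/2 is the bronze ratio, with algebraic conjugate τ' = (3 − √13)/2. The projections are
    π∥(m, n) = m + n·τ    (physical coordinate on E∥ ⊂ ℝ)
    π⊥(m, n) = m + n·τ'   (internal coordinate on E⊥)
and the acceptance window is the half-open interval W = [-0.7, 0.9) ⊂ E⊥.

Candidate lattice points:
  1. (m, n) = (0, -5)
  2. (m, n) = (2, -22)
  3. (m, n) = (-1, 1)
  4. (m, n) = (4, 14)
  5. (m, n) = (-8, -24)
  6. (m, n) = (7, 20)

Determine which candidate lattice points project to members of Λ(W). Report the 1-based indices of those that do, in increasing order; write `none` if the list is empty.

τ' = (3−√13)/2 ≈ -0.302776.
[1] lift (0,-5): star map gives 1.513878; window check -0.7 ≤ 1.513878 < 0.9 is false → out
[2] lift (2,-22): star map gives 8.661064; window check -0.7 ≤ 8.661064 < 0.9 is false → out
[3] lift (-1,1): star map gives -1.302776; window check -0.7 ≤ -1.302776 < 0.9 is false → out
[4] lift (4,14): star map gives -0.238859; window check -0.7 ≤ -0.238859 < 0.9 is true → IN Λ
[5] lift (-8,-24): star map gives -0.733385; window check -0.7 ≤ -0.733385 < 0.9 is false → out
[6] lift (7,20): star map gives 0.944487; window check -0.7 ≤ 0.944487 < 0.9 is false → out

4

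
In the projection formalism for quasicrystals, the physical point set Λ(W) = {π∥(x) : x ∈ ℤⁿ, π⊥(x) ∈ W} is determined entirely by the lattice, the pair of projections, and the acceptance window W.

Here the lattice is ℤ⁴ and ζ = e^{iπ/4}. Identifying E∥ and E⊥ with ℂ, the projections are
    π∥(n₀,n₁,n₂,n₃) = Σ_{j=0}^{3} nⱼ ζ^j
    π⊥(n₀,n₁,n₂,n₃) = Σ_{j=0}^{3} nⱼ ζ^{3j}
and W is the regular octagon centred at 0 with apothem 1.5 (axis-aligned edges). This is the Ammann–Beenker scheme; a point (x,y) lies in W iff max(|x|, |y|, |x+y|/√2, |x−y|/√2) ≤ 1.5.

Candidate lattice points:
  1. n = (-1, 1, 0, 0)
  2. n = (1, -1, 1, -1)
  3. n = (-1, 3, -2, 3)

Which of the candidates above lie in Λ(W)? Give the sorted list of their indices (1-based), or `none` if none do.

Internal map: ζ^{3j} for j=0..3 gives (1,0), (−√2/2,√2/2), (0,−1), (√2/2,√2/2).
#1 (-1, 1, 0, 0): internal (-1.7071, 0.7071); octagon support 1.7071 vs apothem 1.5 → ∉ W
#2 (1, -1, 1, -1): internal (1.0000, -2.4142); octagon support 2.4142 vs apothem 1.5 → ∉ W
#3 (-1, 3, -2, 3): internal (-1.0000, 6.2426); octagon support 6.2426 vs apothem 1.5 → ∉ W

none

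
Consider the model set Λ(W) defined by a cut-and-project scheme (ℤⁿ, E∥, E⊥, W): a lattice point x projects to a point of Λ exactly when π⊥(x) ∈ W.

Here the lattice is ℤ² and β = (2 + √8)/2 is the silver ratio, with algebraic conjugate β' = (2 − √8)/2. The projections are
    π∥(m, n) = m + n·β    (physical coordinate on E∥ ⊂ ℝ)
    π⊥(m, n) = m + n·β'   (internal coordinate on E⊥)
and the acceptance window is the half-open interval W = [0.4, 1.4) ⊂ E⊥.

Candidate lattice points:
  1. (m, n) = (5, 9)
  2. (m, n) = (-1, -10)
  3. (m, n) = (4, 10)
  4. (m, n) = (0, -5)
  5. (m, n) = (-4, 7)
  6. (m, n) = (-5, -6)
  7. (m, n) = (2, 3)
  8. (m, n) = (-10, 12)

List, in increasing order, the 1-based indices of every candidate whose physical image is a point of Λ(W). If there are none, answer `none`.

1, 7

Compute β' = (2−√8)/2 = -0.41421, so π⊥(m,n) = m -0.41421·n.
candidate 1: (m,n)=(5,9) → π∥ = 5+9·β ≈ 26.72792, π⊥ = 5+9·β' ≈ 1.27208 ∈ [0.4, 1.4) ⇒ IN Λ
candidate 2: (m,n)=(-1,-10) → π∥ = -1-10·β ≈ -25.14214, π⊥ = -1-10·β' ≈ 3.14214 ∉ [0.4, 1.4) ⇒ out
candidate 3: (m,n)=(4,10) → π∥ = 4+10·β ≈ 28.14214, π⊥ = 4+10·β' ≈ -0.14214 ∉ [0.4, 1.4) ⇒ out
candidate 4: (m,n)=(0,-5) → π∥ = 0-5·β ≈ -12.07107, π⊥ = 0-5·β' ≈ 2.07107 ∉ [0.4, 1.4) ⇒ out
candidate 5: (m,n)=(-4,7) → π∥ = -4+7·β ≈ 12.89949, π⊥ = -4+7·β' ≈ -6.89949 ∉ [0.4, 1.4) ⇒ out
candidate 6: (m,n)=(-5,-6) → π∥ = -5-6·β ≈ -19.48528, π⊥ = -5-6·β' ≈ -2.51472 ∉ [0.4, 1.4) ⇒ out
candidate 7: (m,n)=(2,3) → π∥ = 2+3·β ≈ 9.24264, π⊥ = 2+3·β' ≈ 0.75736 ∈ [0.4, 1.4) ⇒ IN Λ
candidate 8: (m,n)=(-10,12) → π∥ = -10+12·β ≈ 18.97056, π⊥ = -10+12·β' ≈ -14.97056 ∉ [0.4, 1.4) ⇒ out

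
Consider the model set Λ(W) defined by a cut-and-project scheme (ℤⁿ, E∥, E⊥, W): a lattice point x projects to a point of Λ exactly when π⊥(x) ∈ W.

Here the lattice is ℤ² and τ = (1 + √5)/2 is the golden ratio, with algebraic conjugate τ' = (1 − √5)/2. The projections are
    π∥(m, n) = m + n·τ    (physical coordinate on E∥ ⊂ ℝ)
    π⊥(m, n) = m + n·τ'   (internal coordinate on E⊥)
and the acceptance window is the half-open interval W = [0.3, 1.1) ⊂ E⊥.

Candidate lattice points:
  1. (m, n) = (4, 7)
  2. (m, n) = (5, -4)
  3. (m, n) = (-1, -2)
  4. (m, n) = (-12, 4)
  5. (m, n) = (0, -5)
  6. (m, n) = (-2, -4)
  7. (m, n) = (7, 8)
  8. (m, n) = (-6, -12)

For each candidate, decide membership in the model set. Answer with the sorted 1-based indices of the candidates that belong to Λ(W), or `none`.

τ' = (1−√5)/2 ≈ -0.6180.
#1 (4,7): internal coord 4 + (7)·τ' = -0.3262; -0.3262 ∉ [0.3, 1.1) → out
#2 (5,-4): internal coord 5 + (-4)·τ' = +7.4721; +7.4721 ∉ [0.3, 1.1) → out
#3 (-1,-2): internal coord -1 + (-2)·τ' = +0.2361; +0.2361 ∉ [0.3, 1.1) → out
#4 (-12,4): internal coord -12 + (4)·τ' = -14.4721; -14.4721 ∉ [0.3, 1.1) → out
#5 (0,-5): internal coord 0 + (-5)·τ' = +3.0902; +3.0902 ∉ [0.3, 1.1) → out
#6 (-2,-4): internal coord -2 + (-4)·τ' = +0.4721; +0.4721 ∈ [0.3, 1.1) → IN Λ
#7 (7,8): internal coord 7 + (8)·τ' = +2.0557; +2.0557 ∉ [0.3, 1.1) → out
#8 (-6,-12): internal coord -6 + (-12)·τ' = +1.4164; +1.4164 ∉ [0.3, 1.1) → out

6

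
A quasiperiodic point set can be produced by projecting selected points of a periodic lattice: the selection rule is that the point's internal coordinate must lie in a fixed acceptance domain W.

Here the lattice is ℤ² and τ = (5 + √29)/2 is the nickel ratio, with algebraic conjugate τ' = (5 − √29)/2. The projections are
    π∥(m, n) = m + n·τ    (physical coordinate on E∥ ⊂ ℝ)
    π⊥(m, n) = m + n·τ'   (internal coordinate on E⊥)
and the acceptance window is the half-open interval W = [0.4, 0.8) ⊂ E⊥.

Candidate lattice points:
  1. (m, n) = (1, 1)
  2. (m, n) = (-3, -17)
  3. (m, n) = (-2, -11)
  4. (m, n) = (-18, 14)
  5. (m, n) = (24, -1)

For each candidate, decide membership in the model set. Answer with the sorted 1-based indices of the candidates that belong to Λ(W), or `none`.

τ' = (5−√29)/2 ≈ -0.1926.
[1] lift (1,1): star map gives 0.8074; window check 0.4 ≤ 0.8074 < 0.8 is false → out
[2] lift (-3,-17): star map gives 0.2739; window check 0.4 ≤ 0.2739 < 0.8 is false → out
[3] lift (-2,-11): star map gives 0.1184; window check 0.4 ≤ 0.1184 < 0.8 is false → out
[4] lift (-18,14): star map gives -20.6962; window check 0.4 ≤ -20.6962 < 0.8 is false → out
[5] lift (24,-1): star map gives 24.1926; window check 0.4 ≤ 24.1926 < 0.8 is false → out

none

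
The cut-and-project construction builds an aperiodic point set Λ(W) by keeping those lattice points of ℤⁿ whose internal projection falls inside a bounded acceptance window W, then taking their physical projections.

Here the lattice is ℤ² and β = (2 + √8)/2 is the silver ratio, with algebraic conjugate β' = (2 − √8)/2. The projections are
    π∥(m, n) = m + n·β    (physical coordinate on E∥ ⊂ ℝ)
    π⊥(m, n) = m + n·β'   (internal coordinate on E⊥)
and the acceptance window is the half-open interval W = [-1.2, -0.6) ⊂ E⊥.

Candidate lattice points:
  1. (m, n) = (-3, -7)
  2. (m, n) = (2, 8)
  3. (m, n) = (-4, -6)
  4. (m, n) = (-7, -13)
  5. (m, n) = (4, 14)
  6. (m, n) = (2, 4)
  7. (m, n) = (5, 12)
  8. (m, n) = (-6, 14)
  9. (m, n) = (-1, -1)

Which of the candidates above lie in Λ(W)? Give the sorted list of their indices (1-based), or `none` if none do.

none

Numerically β ≈ 2.4142 and β' = −1/β ≈ -0.4142.
candidate 1: (m,n)=(-3,-7) → π∥ = -3-7·β ≈ -19.8995, π⊥ = -3-7·β' ≈ -0.1005 ∉ [-1.2, -0.6) ⇒ out
candidate 2: (m,n)=(2,8) → π∥ = 2+8·β ≈ 21.3137, π⊥ = 2+8·β' ≈ -1.3137 ∉ [-1.2, -0.6) ⇒ out
candidate 3: (m,n)=(-4,-6) → π∥ = -4-6·β ≈ -18.4853, π⊥ = -4-6·β' ≈ -1.5147 ∉ [-1.2, -0.6) ⇒ out
candidate 4: (m,n)=(-7,-13) → π∥ = -7-13·β ≈ -38.3848, π⊥ = -7-13·β' ≈ -1.6152 ∉ [-1.2, -0.6) ⇒ out
candidate 5: (m,n)=(4,14) → π∥ = 4+14·β ≈ 37.7990, π⊥ = 4+14·β' ≈ -1.7990 ∉ [-1.2, -0.6) ⇒ out
candidate 6: (m,n)=(2,4) → π∥ = 2+4·β ≈ 11.6569, π⊥ = 2+4·β' ≈ 0.3431 ∉ [-1.2, -0.6) ⇒ out
candidate 7: (m,n)=(5,12) → π∥ = 5+12·β ≈ 33.9706, π⊥ = 5+12·β' ≈ 0.0294 ∉ [-1.2, -0.6) ⇒ out
candidate 8: (m,n)=(-6,14) → π∥ = -6+14·β ≈ 27.7990, π⊥ = -6+14·β' ≈ -11.7990 ∉ [-1.2, -0.6) ⇒ out
candidate 9: (m,n)=(-1,-1) → π∥ = -1-1·β ≈ -3.4142, π⊥ = -1-1·β' ≈ -0.5858 ∉ [-1.2, -0.6) ⇒ out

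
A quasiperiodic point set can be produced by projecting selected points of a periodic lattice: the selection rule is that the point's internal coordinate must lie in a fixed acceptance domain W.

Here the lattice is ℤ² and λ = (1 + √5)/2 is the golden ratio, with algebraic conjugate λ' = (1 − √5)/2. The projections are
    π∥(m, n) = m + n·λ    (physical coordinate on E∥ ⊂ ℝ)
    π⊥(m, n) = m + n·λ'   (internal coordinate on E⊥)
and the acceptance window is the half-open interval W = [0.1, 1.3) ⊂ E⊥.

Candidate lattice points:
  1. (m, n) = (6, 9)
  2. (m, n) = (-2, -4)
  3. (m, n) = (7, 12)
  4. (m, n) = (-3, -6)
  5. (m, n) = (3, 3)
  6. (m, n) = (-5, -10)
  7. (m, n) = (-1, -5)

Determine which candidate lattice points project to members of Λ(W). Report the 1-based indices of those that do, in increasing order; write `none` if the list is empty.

1, 2, 4, 5, 6

Numerically λ ≈ 1.6180 and λ' = −1/λ ≈ -0.6180.
candidate 1: (m,n)=(6,9) → π∥ = 6+9·λ ≈ 20.5623, π⊥ = 6+9·λ' ≈ 0.4377 ∈ [0.1, 1.3) ⇒ IN Λ
candidate 2: (m,n)=(-2,-4) → π∥ = -2-4·λ ≈ -8.4721, π⊥ = -2-4·λ' ≈ 0.4721 ∈ [0.1, 1.3) ⇒ IN Λ
candidate 3: (m,n)=(7,12) → π∥ = 7+12·λ ≈ 26.4164, π⊥ = 7+12·λ' ≈ -0.4164 ∉ [0.1, 1.3) ⇒ out
candidate 4: (m,n)=(-3,-6) → π∥ = -3-6·λ ≈ -12.7082, π⊥ = -3-6·λ' ≈ 0.7082 ∈ [0.1, 1.3) ⇒ IN Λ
candidate 5: (m,n)=(3,3) → π∥ = 3+3·λ ≈ 7.8541, π⊥ = 3+3·λ' ≈ 1.1459 ∈ [0.1, 1.3) ⇒ IN Λ
candidate 6: (m,n)=(-5,-10) → π∥ = -5-10·λ ≈ -21.1803, π⊥ = -5-10·λ' ≈ 1.1803 ∈ [0.1, 1.3) ⇒ IN Λ
candidate 7: (m,n)=(-1,-5) → π∥ = -1-5·λ ≈ -9.0902, π⊥ = -1-5·λ' ≈ 2.0902 ∉ [0.1, 1.3) ⇒ out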